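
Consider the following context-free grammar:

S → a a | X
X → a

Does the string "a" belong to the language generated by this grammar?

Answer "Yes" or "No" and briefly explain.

Yes - a valid derivation exists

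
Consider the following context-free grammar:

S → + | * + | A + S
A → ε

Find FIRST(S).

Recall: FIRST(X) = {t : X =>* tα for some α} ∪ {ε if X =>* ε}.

We compute FIRST(S) using the standard algorithm.
FIRST(A) = {ε}
FIRST(S) = {*, +}
Therefore, FIRST(S) = {*, +}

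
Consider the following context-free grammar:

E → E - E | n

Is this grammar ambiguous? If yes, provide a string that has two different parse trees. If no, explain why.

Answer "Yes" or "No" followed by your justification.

Yes - the string 'n - n - n - n - n' has two distinct leftmost derivations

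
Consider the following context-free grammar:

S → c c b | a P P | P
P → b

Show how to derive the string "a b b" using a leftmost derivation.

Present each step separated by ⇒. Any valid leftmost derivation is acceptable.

S ⇒ a P P ⇒ a b P ⇒ a b b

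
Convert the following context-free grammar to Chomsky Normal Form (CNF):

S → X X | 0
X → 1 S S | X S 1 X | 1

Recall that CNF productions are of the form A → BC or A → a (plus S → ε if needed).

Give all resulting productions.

S → 0; T1 → 1; X → 1; S → X X; X → T1 X0; X0 → S S; X → X X1; X1 → S X2; X2 → T1 X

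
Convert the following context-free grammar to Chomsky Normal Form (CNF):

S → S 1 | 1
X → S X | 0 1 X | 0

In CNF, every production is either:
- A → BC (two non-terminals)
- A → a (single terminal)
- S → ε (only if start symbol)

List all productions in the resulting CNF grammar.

T1 → 1; S → 1; T0 → 0; X → 0; S → S T1; X → S X; X → T0 X0; X0 → T1 X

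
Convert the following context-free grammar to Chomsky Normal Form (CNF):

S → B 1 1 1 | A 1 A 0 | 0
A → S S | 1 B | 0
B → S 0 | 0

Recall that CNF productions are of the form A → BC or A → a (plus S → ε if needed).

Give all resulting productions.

T1 → 1; T0 → 0; S → 0; A → 0; B → 0; S → B X0; X0 → T1 X1; X1 → T1 T1; S → A X2; X2 → T1 X3; X3 → A T0; A → S S; A → T1 B; B → S T0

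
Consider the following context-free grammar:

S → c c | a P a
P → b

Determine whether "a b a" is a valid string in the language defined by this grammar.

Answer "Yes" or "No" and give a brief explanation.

Yes - a valid derivation exists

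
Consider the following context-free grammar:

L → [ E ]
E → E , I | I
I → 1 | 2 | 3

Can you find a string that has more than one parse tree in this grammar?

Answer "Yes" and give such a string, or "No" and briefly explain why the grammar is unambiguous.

No - the grammar is unambiguous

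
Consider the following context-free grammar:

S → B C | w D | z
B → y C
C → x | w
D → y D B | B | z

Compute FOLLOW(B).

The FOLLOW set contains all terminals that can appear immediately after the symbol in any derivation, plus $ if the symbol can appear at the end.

We compute FOLLOW(B) using the standard algorithm.
FOLLOW(S) starts with {$}.
FIRST(B) = {y}
FIRST(C) = {w, x}
FIRST(D) = {y, z}
FIRST(S) = {w, y, z}
FOLLOW(B) = {$, w, x, y}
FOLLOW(C) = {$, w, x, y}
FOLLOW(D) = {$, y}
FOLLOW(S) = {$}
Therefore, FOLLOW(B) = {$, w, x, y}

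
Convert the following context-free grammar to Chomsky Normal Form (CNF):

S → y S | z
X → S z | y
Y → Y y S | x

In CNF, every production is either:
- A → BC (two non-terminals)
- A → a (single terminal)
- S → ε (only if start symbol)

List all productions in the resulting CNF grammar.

TY → y; S → z; TZ → z; X → y; Y → x; S → TY S; X → S TZ; Y → Y X0; X0 → TY S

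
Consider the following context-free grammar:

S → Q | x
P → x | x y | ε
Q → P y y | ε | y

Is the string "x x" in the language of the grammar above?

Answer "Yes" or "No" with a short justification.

No - no valid derivation exists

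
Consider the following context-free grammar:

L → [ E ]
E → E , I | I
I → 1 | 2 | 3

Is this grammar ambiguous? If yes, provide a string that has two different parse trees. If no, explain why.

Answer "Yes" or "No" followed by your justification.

No - the grammar is unambiguous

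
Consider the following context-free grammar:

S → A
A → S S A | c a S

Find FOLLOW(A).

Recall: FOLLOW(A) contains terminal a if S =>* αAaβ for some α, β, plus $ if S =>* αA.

We compute FOLLOW(A) using the standard algorithm.
FOLLOW(S) starts with {$}.
FIRST(A) = {c}
FIRST(S) = {c}
FOLLOW(A) = {$, c}
FOLLOW(S) = {$, c}
Therefore, FOLLOW(A) = {$, c}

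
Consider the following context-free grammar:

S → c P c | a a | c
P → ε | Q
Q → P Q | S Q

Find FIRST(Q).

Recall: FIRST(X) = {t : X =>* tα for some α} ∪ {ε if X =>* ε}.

We compute FIRST(Q) using the standard algorithm.
FIRST(P) = {a, c, ε}
FIRST(Q) = {a, c}
FIRST(S) = {a, c}
Therefore, FIRST(Q) = {a, c}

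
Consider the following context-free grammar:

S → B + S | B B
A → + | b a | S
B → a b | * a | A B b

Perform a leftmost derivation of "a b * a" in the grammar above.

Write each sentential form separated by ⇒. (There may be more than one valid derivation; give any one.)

S ⇒ B B ⇒ a b B ⇒ a b * a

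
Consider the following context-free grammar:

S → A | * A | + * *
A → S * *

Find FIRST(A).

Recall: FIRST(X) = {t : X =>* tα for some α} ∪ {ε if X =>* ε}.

We compute FIRST(A) using the standard algorithm.
FIRST(A) = {*, +}
FIRST(S) = {*, +}
Therefore, FIRST(A) = {*, +}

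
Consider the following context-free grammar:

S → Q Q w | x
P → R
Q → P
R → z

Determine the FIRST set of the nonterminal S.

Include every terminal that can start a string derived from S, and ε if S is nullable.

We compute FIRST(S) using the standard algorithm.
FIRST(P) = {z}
FIRST(Q) = {z}
FIRST(R) = {z}
FIRST(S) = {x, z}
Therefore, FIRST(S) = {x, z}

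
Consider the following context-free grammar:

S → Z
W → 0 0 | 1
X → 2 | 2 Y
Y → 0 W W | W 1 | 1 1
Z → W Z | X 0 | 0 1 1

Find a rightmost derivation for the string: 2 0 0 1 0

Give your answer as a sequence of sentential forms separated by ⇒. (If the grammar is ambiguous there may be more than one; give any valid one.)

S ⇒ Z ⇒ X 0 ⇒ 2 Y 0 ⇒ 2 W 1 0 ⇒ 2 0 0 1 0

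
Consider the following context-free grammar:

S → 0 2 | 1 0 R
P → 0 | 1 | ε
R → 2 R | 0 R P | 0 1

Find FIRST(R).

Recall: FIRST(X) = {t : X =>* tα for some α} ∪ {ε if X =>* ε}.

We compute FIRST(R) using the standard algorithm.
FIRST(P) = {0, 1, ε}
FIRST(R) = {0, 2}
FIRST(S) = {0, 1}
Therefore, FIRST(R) = {0, 2}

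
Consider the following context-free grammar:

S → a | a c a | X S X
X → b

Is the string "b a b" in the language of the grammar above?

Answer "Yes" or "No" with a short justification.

Yes - a valid derivation exists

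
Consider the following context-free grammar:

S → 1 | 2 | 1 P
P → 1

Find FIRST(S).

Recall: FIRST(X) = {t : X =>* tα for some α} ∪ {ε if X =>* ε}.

We compute FIRST(S) using the standard algorithm.
FIRST(P) = {1}
FIRST(S) = {1, 2}
Therefore, FIRST(S) = {1, 2}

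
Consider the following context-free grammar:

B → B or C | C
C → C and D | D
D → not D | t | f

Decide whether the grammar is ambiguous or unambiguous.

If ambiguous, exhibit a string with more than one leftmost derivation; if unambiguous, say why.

Unambiguous - every string in the language has a unique leftmost derivation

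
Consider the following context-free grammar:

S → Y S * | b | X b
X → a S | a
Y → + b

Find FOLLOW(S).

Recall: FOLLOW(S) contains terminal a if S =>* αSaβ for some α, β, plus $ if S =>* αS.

We compute FOLLOW(S) using the standard algorithm.
FOLLOW(S) starts with {$}.
FIRST(S) = {+, a, b}
FIRST(X) = {a}
FIRST(Y) = {+}
FOLLOW(S) = {$, *, b}
FOLLOW(X) = {b}
FOLLOW(Y) = {+, a, b}
Therefore, FOLLOW(S) = {$, *, b}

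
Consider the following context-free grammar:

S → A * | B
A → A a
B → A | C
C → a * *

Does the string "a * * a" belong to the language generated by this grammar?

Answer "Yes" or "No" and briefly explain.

No - no valid derivation exists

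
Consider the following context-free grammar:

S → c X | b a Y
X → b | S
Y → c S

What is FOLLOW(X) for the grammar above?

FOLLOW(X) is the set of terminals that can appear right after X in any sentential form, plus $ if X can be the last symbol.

We compute FOLLOW(X) using the standard algorithm.
FOLLOW(S) starts with {$}.
FIRST(S) = {b, c}
FIRST(X) = {b, c}
FIRST(Y) = {c}
FOLLOW(S) = {$}
FOLLOW(X) = {$}
FOLLOW(Y) = {$}
Therefore, FOLLOW(X) = {$}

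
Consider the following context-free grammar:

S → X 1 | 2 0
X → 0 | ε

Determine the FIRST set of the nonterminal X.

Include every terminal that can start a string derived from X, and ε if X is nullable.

We compute FIRST(X) using the standard algorithm.
FIRST(S) = {0, 1, 2}
FIRST(X) = {0, ε}
Therefore, FIRST(X) = {0, ε}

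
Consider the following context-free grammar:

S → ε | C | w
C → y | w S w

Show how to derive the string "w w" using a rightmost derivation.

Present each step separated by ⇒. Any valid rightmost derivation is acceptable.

S ⇒ C ⇒ w S w ⇒ w w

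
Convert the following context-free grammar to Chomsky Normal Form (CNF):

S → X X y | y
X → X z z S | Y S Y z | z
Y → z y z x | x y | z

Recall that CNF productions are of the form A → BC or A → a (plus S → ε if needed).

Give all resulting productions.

TY → y; S → y; TZ → z; X → z; TX → x; Y → z; S → X X0; X0 → X TY; X → X X1; X1 → TZ X2; X2 → TZ S; X → Y X3; X3 → S X4; X4 → Y TZ; Y → TZ X5; X5 → TY X6; X6 → TZ TX; Y → TX TY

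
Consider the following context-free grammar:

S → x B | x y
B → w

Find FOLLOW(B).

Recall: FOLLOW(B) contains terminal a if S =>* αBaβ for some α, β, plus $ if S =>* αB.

We compute FOLLOW(B) using the standard algorithm.
FOLLOW(S) starts with {$}.
FIRST(B) = {w}
FIRST(S) = {x}
FOLLOW(B) = {$}
FOLLOW(S) = {$}
Therefore, FOLLOW(B) = {$}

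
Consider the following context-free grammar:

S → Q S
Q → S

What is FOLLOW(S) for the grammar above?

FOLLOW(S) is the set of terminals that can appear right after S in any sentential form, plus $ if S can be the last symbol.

We compute FOLLOW(S) using the standard algorithm.
FOLLOW(S) starts with {$}.
FIRST(Q) = {}
FIRST(S) = {}
FOLLOW(Q) = {}
FOLLOW(S) = {$}
Therefore, FOLLOW(S) = {$}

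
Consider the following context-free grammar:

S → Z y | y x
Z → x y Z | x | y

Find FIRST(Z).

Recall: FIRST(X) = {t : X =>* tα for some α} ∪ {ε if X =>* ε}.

We compute FIRST(Z) using the standard algorithm.
FIRST(S) = {x, y}
FIRST(Z) = {x, y}
Therefore, FIRST(Z) = {x, y}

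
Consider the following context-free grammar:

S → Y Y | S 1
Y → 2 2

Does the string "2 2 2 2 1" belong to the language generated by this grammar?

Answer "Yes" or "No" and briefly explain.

Yes - a valid derivation exists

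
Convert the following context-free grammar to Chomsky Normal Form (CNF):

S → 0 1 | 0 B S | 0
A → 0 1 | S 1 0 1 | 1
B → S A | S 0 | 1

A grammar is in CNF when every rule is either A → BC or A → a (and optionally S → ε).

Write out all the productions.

T0 → 0; T1 → 1; S → 0; A → 1; B → 1; S → T0 T1; S → T0 X0; X0 → B S; A → T0 T1; A → S X1; X1 → T1 X2; X2 → T0 T1; B → S A; B → S T0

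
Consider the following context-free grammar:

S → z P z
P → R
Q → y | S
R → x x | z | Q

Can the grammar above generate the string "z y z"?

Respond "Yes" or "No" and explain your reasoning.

Yes - a valid derivation exists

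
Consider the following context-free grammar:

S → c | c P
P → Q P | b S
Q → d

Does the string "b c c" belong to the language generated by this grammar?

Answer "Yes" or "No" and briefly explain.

No - no valid derivation exists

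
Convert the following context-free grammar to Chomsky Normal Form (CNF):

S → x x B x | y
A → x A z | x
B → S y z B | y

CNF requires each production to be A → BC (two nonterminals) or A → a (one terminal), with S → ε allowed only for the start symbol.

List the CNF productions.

TX → x; S → y; TZ → z; A → x; TY → y; B → y; S → TX X0; X0 → TX X1; X1 → B TX; A → TX X2; X2 → A TZ; B → S X3; X3 → TY X4; X4 → TZ B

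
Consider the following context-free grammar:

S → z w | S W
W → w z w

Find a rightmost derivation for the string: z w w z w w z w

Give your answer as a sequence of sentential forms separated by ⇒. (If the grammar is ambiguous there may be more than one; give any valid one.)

S ⇒ S W ⇒ S w z w ⇒ S W w z w ⇒ S w z w w z w ⇒ z w w z w w z w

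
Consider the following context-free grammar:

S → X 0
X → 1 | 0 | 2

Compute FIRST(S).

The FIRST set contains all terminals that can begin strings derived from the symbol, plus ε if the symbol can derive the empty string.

We compute FIRST(S) using the standard algorithm.
FIRST(S) = {0, 1, 2}
FIRST(X) = {0, 1, 2}
Therefore, FIRST(S) = {0, 1, 2}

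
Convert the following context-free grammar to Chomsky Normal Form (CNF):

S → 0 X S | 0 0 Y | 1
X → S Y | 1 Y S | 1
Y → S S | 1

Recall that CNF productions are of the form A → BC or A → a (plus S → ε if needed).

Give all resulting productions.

T0 → 0; S → 1; T1 → 1; X → 1; Y → 1; S → T0 X0; X0 → X S; S → T0 X1; X1 → T0 Y; X → S Y; X → T1 X2; X2 → Y S; Y → S S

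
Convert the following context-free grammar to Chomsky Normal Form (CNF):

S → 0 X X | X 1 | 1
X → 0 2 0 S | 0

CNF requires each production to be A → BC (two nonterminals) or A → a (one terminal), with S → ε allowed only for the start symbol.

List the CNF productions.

T0 → 0; T1 → 1; S → 1; T2 → 2; X → 0; S → T0 X0; X0 → X X; S → X T1; X → T0 X1; X1 → T2 X2; X2 → T0 S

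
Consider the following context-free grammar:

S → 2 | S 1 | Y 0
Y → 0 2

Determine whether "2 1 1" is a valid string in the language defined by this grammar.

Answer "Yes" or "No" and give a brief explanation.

Yes - a valid derivation exists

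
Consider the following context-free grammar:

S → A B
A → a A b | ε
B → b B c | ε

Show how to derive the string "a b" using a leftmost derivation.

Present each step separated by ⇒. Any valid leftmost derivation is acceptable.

S ⇒ A B ⇒ a A b B ⇒ a b B ⇒ a b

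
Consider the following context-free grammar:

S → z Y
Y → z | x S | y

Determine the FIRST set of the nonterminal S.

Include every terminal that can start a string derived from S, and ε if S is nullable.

We compute FIRST(S) using the standard algorithm.
FIRST(S) = {z}
FIRST(Y) = {x, y, z}
Therefore, FIRST(S) = {z}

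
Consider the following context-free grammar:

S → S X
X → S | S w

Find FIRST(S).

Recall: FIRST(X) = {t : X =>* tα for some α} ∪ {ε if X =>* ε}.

We compute FIRST(S) using the standard algorithm.
FIRST(S) = {}
FIRST(X) = {}
Therefore, FIRST(S) = {}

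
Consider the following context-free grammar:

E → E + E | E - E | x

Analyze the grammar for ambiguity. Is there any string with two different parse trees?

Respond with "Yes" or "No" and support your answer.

Yes - the string 'x - x + x + x - x + x' has two distinct parse trees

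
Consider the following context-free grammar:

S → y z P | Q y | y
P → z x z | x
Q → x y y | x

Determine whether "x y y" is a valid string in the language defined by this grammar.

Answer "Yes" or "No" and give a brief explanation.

No - no valid derivation exists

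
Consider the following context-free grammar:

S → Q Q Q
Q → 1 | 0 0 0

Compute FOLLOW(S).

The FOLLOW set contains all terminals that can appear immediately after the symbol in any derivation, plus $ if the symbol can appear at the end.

We compute FOLLOW(S) using the standard algorithm.
FOLLOW(S) starts with {$}.
FIRST(Q) = {0, 1}
FIRST(S) = {0, 1}
FOLLOW(Q) = {$, 0, 1}
FOLLOW(S) = {$}
Therefore, FOLLOW(S) = {$}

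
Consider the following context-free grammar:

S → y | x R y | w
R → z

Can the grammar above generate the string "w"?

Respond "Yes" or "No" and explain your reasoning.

Yes - a valid derivation exists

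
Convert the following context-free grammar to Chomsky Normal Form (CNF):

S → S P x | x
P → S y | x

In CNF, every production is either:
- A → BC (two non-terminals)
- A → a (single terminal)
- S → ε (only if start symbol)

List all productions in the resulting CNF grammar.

TX → x; S → x; TY → y; P → x; S → S X0; X0 → P TX; P → S TY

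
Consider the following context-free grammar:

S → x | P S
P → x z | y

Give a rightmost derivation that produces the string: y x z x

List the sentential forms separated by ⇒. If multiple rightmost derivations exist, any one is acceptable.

S ⇒ P S ⇒ P P S ⇒ P P x ⇒ P x z x ⇒ y x z x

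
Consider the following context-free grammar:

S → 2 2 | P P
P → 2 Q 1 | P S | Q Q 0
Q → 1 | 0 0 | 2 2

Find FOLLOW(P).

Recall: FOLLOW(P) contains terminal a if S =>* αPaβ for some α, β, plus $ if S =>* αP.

We compute FOLLOW(P) using the standard algorithm.
FOLLOW(S) starts with {$}.
FIRST(P) = {0, 1, 2}
FIRST(Q) = {0, 1, 2}
FIRST(S) = {0, 1, 2}
FOLLOW(P) = {$, 0, 1, 2}
FOLLOW(Q) = {0, 1, 2}
FOLLOW(S) = {$, 0, 1, 2}
Therefore, FOLLOW(P) = {$, 0, 1, 2}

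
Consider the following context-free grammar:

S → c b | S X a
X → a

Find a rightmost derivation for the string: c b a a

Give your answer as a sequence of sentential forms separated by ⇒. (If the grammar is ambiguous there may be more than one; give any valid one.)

S ⇒ S X a ⇒ S a a ⇒ c b a a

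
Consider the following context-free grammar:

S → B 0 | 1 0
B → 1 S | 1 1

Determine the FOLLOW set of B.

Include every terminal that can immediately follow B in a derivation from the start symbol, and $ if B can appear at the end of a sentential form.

We compute FOLLOW(B) using the standard algorithm.
FOLLOW(S) starts with {$}.
FIRST(B) = {1}
FIRST(S) = {1}
FOLLOW(B) = {0}
FOLLOW(S) = {$, 0}
Therefore, FOLLOW(B) = {0}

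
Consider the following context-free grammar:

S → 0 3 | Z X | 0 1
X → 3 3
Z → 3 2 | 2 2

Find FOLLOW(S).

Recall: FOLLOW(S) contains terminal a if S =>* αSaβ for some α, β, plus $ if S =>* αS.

We compute FOLLOW(S) using the standard algorithm.
FOLLOW(S) starts with {$}.
FIRST(S) = {0, 2, 3}
FIRST(X) = {3}
FIRST(Z) = {2, 3}
FOLLOW(S) = {$}
FOLLOW(X) = {$}
FOLLOW(Z) = {3}
Therefore, FOLLOW(S) = {$}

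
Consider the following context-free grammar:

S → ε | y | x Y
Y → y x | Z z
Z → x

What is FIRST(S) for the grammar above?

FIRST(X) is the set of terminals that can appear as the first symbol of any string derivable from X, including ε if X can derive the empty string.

We compute FIRST(S) using the standard algorithm.
FIRST(S) = {x, y, ε}
FIRST(Y) = {x, y}
FIRST(Z) = {x}
Therefore, FIRST(S) = {x, y, ε}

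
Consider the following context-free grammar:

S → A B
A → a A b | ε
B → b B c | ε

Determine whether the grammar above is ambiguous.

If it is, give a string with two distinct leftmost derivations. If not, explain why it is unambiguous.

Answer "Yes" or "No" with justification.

No - the grammar is unambiguous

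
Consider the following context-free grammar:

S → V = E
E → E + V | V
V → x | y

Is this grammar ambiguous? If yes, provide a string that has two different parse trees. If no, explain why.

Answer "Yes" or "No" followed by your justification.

No - the grammar is unambiguous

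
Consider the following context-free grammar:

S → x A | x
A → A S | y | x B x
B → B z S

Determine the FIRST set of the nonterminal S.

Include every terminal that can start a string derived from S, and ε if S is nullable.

We compute FIRST(S) using the standard algorithm.
FIRST(A) = {x, y}
FIRST(B) = {}
FIRST(S) = {x}
Therefore, FIRST(S) = {x}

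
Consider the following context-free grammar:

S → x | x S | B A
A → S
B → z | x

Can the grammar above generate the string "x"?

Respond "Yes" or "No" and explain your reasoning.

Yes - a valid derivation exists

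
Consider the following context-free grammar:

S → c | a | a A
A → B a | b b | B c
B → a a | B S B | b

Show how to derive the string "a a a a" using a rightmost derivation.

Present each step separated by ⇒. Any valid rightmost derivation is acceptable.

S ⇒ a A ⇒ a B a ⇒ a a a a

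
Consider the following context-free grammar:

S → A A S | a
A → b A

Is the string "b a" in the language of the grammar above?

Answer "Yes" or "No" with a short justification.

No - no valid derivation exists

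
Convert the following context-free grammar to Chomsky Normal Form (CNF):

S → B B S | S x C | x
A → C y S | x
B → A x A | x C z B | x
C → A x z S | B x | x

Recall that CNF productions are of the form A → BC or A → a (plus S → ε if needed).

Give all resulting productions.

TX → x; S → x; TY → y; A → x; TZ → z; B → x; C → x; S → B X0; X0 → B S; S → S X1; X1 → TX C; A → C X2; X2 → TY S; B → A X3; X3 → TX A; B → TX X4; X4 → C X5; X5 → TZ B; C → A X6; X6 → TX X7; X7 → TZ S; C → B TX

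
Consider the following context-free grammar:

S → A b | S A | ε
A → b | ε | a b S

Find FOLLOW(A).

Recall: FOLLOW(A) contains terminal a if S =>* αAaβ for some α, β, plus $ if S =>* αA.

We compute FOLLOW(A) using the standard algorithm.
FOLLOW(S) starts with {$}.
FIRST(A) = {a, b, ε}
FIRST(S) = {a, b, ε}
FOLLOW(A) = {$, a, b}
FOLLOW(S) = {$, a, b}
Therefore, FOLLOW(A) = {$, a, b}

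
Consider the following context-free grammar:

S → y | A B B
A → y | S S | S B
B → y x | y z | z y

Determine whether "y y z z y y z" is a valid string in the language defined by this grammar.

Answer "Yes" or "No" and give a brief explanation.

Yes - a valid derivation exists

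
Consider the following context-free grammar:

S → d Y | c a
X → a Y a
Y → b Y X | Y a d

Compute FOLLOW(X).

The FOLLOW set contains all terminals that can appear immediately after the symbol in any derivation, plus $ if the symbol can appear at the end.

We compute FOLLOW(X) using the standard algorithm.
FOLLOW(S) starts with {$}.
FIRST(S) = {c, d}
FIRST(X) = {a}
FIRST(Y) = {b}
FOLLOW(S) = {$}
FOLLOW(X) = {$, a}
FOLLOW(Y) = {$, a}
Therefore, FOLLOW(X) = {$, a}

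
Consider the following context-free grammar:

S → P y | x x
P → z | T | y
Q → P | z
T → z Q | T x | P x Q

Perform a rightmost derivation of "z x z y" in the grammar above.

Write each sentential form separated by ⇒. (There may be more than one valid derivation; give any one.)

S ⇒ P y ⇒ T y ⇒ P x Q y ⇒ P x z y ⇒ z x z y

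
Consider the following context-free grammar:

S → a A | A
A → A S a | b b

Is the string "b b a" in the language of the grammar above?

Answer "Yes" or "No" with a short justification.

No - no valid derivation exists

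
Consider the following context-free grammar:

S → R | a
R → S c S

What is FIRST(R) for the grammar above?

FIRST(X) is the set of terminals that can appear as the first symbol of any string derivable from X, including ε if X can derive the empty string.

We compute FIRST(R) using the standard algorithm.
FIRST(R) = {a}
FIRST(S) = {a}
Therefore, FIRST(R) = {a}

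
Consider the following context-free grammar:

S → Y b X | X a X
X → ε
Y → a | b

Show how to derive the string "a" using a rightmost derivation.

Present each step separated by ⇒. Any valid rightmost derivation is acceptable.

S ⇒ X a X ⇒ X a ⇒ a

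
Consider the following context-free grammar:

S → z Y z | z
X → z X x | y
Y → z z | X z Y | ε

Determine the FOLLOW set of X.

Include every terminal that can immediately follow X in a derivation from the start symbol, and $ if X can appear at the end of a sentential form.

We compute FOLLOW(X) using the standard algorithm.
FOLLOW(S) starts with {$}.
FIRST(S) = {z}
FIRST(X) = {y, z}
FIRST(Y) = {y, z, ε}
FOLLOW(S) = {$}
FOLLOW(X) = {x, z}
FOLLOW(Y) = {z}
Therefore, FOLLOW(X) = {x, z}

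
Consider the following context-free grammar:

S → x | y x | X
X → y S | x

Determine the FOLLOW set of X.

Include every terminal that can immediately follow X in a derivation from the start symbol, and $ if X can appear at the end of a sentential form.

We compute FOLLOW(X) using the standard algorithm.
FOLLOW(S) starts with {$}.
FIRST(S) = {x, y}
FIRST(X) = {x, y}
FOLLOW(S) = {$}
FOLLOW(X) = {$}
Therefore, FOLLOW(X) = {$}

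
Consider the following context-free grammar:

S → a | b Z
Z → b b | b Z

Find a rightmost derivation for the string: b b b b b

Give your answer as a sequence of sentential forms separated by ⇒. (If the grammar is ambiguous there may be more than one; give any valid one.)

S ⇒ b Z ⇒ b b Z ⇒ b b b Z ⇒ b b b b b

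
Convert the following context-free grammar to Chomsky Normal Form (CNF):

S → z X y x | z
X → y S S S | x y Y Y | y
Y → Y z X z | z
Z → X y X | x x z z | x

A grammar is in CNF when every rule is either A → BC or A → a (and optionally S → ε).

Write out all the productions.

TZ → z; TY → y; TX → x; S → z; X → y; Y → z; Z → x; S → TZ X0; X0 → X X1; X1 → TY TX; X → TY X2; X2 → S X3; X3 → S S; X → TX X4; X4 → TY X5; X5 → Y Y; Y → Y X6; X6 → TZ X7; X7 → X TZ; Z → X X8; X8 → TY X; Z → TX X9; X9 → TX X10; X10 → TZ TZ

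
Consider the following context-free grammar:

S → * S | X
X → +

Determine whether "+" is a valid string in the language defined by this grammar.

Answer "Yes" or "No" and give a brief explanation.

Yes - a valid derivation exists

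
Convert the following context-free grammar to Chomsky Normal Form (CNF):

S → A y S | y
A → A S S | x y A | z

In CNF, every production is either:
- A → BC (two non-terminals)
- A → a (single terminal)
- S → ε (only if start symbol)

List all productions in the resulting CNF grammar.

TY → y; S → y; TX → x; A → z; S → A X0; X0 → TY S; A → A X1; X1 → S S; A → TX X2; X2 → TY A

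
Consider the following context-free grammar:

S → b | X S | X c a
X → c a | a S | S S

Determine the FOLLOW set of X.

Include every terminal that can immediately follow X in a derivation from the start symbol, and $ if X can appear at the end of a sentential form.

We compute FOLLOW(X) using the standard algorithm.
FOLLOW(S) starts with {$}.
FIRST(S) = {a, b, c}
FIRST(X) = {a, b, c}
FOLLOW(S) = {$, a, b, c}
FOLLOW(X) = {a, b, c}
Therefore, FOLLOW(X) = {a, b, c}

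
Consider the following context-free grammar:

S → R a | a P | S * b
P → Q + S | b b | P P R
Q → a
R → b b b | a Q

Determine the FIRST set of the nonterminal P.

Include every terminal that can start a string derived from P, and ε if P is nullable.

We compute FIRST(P) using the standard algorithm.
FIRST(P) = {a, b}
FIRST(Q) = {a}
FIRST(R) = {a, b}
FIRST(S) = {a, b}
Therefore, FIRST(P) = {a, b}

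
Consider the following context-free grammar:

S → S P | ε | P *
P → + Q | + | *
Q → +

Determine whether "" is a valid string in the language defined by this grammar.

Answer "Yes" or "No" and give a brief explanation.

Yes - a valid derivation exists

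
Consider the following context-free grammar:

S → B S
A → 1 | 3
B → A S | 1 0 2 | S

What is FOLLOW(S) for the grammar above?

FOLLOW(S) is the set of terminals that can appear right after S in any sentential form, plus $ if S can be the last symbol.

We compute FOLLOW(S) using the standard algorithm.
FOLLOW(S) starts with {$}.
FIRST(A) = {1, 3}
FIRST(B) = {1, 3}
FIRST(S) = {1, 3}
FOLLOW(A) = {1, 3}
FOLLOW(B) = {1, 3}
FOLLOW(S) = {$, 1, 3}
Therefore, FOLLOW(S) = {$, 1, 3}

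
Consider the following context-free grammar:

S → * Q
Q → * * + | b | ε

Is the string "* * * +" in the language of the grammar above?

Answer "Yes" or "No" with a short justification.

Yes - a valid derivation exists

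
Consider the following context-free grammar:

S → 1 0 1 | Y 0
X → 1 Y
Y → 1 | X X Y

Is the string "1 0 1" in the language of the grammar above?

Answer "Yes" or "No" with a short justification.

Yes - a valid derivation exists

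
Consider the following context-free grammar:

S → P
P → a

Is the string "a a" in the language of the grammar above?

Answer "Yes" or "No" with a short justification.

No - no valid derivation exists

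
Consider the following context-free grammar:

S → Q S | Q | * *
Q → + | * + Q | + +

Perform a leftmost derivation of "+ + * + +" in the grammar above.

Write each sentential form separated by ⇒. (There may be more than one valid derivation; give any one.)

S ⇒ Q S ⇒ + + S ⇒ + + Q ⇒ + + * + Q ⇒ + + * + +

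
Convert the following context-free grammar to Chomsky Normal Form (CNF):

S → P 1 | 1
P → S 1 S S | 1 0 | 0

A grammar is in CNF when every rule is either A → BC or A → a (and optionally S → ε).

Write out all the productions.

T1 → 1; S → 1; T0 → 0; P → 0; S → P T1; P → S X0; X0 → T1 X1; X1 → S S; P → T1 T0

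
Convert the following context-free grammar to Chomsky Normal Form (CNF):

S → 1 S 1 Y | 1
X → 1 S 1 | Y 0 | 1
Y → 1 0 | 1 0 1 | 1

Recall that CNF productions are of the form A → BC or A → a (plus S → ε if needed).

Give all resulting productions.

T1 → 1; S → 1; T0 → 0; X → 1; Y → 1; S → T1 X0; X0 → S X1; X1 → T1 Y; X → T1 X2; X2 → S T1; X → Y T0; Y → T1 T0; Y → T1 X3; X3 → T0 T1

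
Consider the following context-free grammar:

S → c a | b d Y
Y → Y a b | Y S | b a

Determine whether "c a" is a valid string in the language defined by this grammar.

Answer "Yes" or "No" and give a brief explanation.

Yes - a valid derivation exists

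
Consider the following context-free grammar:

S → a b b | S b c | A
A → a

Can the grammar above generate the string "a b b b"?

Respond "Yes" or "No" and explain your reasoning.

No - no valid derivation exists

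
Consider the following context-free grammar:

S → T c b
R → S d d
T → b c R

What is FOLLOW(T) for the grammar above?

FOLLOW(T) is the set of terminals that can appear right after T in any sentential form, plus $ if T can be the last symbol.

We compute FOLLOW(T) using the standard algorithm.
FOLLOW(S) starts with {$}.
FIRST(R) = {b}
FIRST(S) = {b}
FIRST(T) = {b}
FOLLOW(R) = {c}
FOLLOW(S) = {$, d}
FOLLOW(T) = {c}
Therefore, FOLLOW(T) = {c}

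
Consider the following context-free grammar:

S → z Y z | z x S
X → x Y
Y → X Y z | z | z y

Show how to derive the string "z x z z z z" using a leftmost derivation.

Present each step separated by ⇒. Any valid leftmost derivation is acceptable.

S ⇒ z Y z ⇒ z X Y z z ⇒ z x Y Y z z ⇒ z x z Y z z ⇒ z x z z z z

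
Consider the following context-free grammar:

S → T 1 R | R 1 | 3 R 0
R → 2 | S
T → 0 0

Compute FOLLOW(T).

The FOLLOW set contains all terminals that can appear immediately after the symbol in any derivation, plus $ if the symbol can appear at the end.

We compute FOLLOW(T) using the standard algorithm.
FOLLOW(S) starts with {$}.
FIRST(R) = {0, 2, 3}
FIRST(S) = {0, 2, 3}
FIRST(T) = {0}
FOLLOW(R) = {$, 0, 1}
FOLLOW(S) = {$, 0, 1}
FOLLOW(T) = {1}
Therefore, FOLLOW(T) = {1}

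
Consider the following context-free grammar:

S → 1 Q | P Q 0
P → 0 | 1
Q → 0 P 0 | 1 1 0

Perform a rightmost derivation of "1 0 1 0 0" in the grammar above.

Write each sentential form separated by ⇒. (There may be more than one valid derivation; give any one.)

S ⇒ P Q 0 ⇒ P 0 P 0 0 ⇒ P 0 1 0 0 ⇒ 1 0 1 0 0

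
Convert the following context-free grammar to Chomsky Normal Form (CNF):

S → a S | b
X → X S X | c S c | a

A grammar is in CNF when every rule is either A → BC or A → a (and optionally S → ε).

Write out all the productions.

TA → a; S → b; TC → c; X → a; S → TA S; X → X X0; X0 → S X; X → TC X1; X1 → S TC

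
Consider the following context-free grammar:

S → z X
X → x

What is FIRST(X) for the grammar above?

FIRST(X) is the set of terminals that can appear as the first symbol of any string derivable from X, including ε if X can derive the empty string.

We compute FIRST(X) using the standard algorithm.
FIRST(S) = {z}
FIRST(X) = {x}
Therefore, FIRST(X) = {x}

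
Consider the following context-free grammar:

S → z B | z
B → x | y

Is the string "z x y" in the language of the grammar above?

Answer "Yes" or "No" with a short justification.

No - no valid derivation exists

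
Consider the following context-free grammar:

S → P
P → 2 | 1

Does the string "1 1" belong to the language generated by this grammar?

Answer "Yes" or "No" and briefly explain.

No - no valid derivation exists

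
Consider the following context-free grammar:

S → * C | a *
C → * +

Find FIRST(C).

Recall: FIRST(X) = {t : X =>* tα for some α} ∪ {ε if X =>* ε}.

We compute FIRST(C) using the standard algorithm.
FIRST(C) = {*}
FIRST(S) = {*, a}
Therefore, FIRST(C) = {*}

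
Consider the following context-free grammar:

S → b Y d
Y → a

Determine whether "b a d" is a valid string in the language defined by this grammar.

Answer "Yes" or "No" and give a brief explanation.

Yes - a valid derivation exists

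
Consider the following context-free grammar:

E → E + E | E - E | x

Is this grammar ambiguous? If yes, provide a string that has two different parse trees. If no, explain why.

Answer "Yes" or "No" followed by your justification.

Yes - the string 'x - x - x + x - x' has two distinct leftmost derivations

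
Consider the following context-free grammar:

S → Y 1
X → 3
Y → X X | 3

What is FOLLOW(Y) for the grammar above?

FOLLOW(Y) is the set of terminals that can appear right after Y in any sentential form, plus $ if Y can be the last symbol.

We compute FOLLOW(Y) using the standard algorithm.
FOLLOW(S) starts with {$}.
FIRST(S) = {3}
FIRST(X) = {3}
FIRST(Y) = {3}
FOLLOW(S) = {$}
FOLLOW(X) = {1, 3}
FOLLOW(Y) = {1}
Therefore, FOLLOW(Y) = {1}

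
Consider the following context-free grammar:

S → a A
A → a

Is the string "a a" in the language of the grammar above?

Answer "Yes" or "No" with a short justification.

Yes - a valid derivation exists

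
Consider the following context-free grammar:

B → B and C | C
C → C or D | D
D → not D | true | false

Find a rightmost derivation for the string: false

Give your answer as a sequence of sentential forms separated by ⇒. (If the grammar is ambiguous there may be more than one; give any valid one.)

B ⇒ C ⇒ D ⇒ false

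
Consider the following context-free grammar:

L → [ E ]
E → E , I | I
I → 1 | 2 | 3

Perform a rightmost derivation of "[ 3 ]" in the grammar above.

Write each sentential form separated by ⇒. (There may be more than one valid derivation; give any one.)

L ⇒ [ E ] ⇒ [ I ] ⇒ [ 3 ]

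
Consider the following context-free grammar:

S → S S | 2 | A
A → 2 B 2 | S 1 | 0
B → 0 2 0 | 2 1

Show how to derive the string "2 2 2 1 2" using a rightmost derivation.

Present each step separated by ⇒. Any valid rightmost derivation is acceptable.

S ⇒ S S ⇒ S A ⇒ S 2 B 2 ⇒ S 2 2 1 2 ⇒ 2 2 2 1 2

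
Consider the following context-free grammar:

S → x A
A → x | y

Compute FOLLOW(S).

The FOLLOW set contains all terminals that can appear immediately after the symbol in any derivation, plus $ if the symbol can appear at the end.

We compute FOLLOW(S) using the standard algorithm.
FOLLOW(S) starts with {$}.
FIRST(A) = {x, y}
FIRST(S) = {x}
FOLLOW(A) = {$}
FOLLOW(S) = {$}
Therefore, FOLLOW(S) = {$}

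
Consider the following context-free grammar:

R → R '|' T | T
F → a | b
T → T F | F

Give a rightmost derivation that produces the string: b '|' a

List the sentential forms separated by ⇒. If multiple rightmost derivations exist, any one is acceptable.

R ⇒ R '|' T ⇒ R '|' F ⇒ R '|' a ⇒ T '|' a ⇒ F '|' a ⇒ b '|' a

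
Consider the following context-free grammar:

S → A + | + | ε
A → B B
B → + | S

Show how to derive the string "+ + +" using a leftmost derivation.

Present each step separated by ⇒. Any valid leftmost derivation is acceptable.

S ⇒ A + ⇒ B B + ⇒ + B + ⇒ + + +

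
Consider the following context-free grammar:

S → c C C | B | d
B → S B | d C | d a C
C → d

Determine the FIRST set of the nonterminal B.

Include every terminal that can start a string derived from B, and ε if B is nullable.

We compute FIRST(B) using the standard algorithm.
FIRST(B) = {c, d}
FIRST(C) = {d}
FIRST(S) = {c, d}
Therefore, FIRST(B) = {c, d}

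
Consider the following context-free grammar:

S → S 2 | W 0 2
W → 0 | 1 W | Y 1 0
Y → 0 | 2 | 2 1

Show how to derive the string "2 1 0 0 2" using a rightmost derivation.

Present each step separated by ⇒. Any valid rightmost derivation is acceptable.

S ⇒ W 0 2 ⇒ Y 1 0 0 2 ⇒ 2 1 0 0 2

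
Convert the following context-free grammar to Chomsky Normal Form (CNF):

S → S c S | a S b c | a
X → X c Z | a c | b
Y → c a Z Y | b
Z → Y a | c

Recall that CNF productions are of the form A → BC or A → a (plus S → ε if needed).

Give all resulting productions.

TC → c; TA → a; TB → b; S → a; X → b; Y → b; Z → c; S → S X0; X0 → TC S; S → TA X1; X1 → S X2; X2 → TB TC; X → X X3; X3 → TC Z; X → TA TC; Y → TC X4; X4 → TA X5; X5 → Z Y; Z → Y TA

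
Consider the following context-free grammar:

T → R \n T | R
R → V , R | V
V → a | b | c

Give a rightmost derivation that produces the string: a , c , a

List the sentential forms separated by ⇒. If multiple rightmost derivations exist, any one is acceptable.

T ⇒ R ⇒ V , R ⇒ V , V , R ⇒ V , V , V ⇒ V , V , a ⇒ V , c , a ⇒ a , c , a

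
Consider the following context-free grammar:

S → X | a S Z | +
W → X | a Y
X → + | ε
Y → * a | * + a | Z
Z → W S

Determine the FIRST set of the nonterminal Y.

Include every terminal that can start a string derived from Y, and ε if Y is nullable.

We compute FIRST(Y) using the standard algorithm.
FIRST(S) = {+, a, ε}
FIRST(W) = {+, a, ε}
FIRST(X) = {+, ε}
FIRST(Y) = {*, +, a, ε}
FIRST(Z) = {+, a, ε}
Therefore, FIRST(Y) = {*, +, a, ε}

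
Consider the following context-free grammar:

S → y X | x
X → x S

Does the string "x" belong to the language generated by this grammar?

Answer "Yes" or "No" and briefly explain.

Yes - a valid derivation exists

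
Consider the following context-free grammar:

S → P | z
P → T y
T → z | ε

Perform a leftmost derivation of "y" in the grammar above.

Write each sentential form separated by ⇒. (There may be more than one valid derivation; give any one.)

S ⇒ P ⇒ T y ⇒ y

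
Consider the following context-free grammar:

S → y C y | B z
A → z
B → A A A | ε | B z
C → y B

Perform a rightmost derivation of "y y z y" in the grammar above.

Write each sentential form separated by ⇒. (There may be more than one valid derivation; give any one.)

S ⇒ y C y ⇒ y y B y ⇒ y y B z y ⇒ y y z y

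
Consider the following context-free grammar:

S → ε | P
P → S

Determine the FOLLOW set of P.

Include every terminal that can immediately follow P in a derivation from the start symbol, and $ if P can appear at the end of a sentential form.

We compute FOLLOW(P) using the standard algorithm.
FOLLOW(S) starts with {$}.
FIRST(P) = {ε}
FIRST(S) = {ε}
FOLLOW(P) = {$}
FOLLOW(S) = {$}
Therefore, FOLLOW(P) = {$}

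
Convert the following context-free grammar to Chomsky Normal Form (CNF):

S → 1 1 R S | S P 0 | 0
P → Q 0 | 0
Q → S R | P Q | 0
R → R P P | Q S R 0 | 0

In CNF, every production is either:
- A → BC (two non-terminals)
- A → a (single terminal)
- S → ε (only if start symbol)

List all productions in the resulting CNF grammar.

T1 → 1; T0 → 0; S → 0; P → 0; Q → 0; R → 0; S → T1 X0; X0 → T1 X1; X1 → R S; S → S X2; X2 → P T0; P → Q T0; Q → S R; Q → P Q; R → R X3; X3 → P P; R → Q X4; X4 → S X5; X5 → R T0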